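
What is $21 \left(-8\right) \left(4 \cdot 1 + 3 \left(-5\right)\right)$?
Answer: $1848$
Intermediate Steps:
$21 \left(-8\right) \left(4 \cdot 1 + 3 \left(-5\right)\right) = - 168 \left(4 - 15\right) = \left(-168\right) \left(-11\right) = 1848$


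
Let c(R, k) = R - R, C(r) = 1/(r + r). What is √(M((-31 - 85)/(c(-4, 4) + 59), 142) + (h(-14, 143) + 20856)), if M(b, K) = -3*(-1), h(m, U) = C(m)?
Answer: √4088357/14 ≈ 144.43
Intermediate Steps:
C(r) = 1/(2*r)
h(m, U) = 1/(2*m)
c(R, k) = 0
M(b, K) = 3
√(M((-31 - 85)/(c(-4, 4) + 59), 142) + (h(-14, 143) + 20856)) = √(3 + ((½)/(-14) + 20856)) = √(3 + ((½)*(-1/14) + 20856)) = √(3 + (-1/28 + 20856)) = √(3 + 583967/28) = √(584051/28) = √4088357/14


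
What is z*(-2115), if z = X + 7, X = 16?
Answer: -48645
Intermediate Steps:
z = 23 (z = 16 + 7 = 23)
z*(-2115) = 23*(-2115) = -48645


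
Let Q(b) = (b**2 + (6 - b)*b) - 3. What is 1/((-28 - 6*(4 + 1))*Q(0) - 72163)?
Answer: -1/71989 ≈ -1.3891e-5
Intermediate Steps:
Q(b) = -3 + b**2 + b*(6 - b) (Q(b) = (b**2 + b*(6 - b)) - 3 = -3 + b**2 + b*(6 - b))
1/((-28 - 6*(4 + 1))*Q(0) - 72163) = 1/((-28 - 6*(4 + 1))*(-3 + 6*0) - 72163) = 1/((-28 - 6*5)*(-3 + 0) - 72163) = 1/((-28 - 30)*(-3) - 72163) = 1/(-58*(-3) - 72163) = 1/(174 - 72163) = 1/(-71989) = -1/71989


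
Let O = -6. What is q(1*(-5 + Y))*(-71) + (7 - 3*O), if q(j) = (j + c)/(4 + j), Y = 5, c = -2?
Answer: 121/2 ≈ 60.500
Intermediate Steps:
q(j) = (-2 + j)/(4 + j) (q(j) = (j - 2)/(4 + j) = (-2 + j)/(4 + j))
q(1*(-5 + Y))*(-71) + (7 - 3*O) = ((-2 + 1*(-5 + 5))/(4 + 1*(-5 + 5)))*(-71) + (7 - 3*(-6)) = ((-2 + 1*0)/(4 + 1*0))*(-71) + (7 + 18) = ((-2 + 0)/(4 + 0))*(-71) + 25 = (-2/4)*(-71) + 25 = ((1/4)*(-2))*(-71) + 25 = -1/2*(-71) + 25 = 71/2 + 25 = 121/2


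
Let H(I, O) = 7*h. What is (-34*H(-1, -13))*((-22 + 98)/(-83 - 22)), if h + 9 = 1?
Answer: -20672/15 ≈ -1378.1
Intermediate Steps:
h = -8 (h = -9 + 1 = -8)
H(I, O) = -56 (H(I, O) = 7*(-8) = -56)
(-34*H(-1, -13))*((-22 + 98)/(-83 - 22)) = (-34*(-56))*((-22 + 98)/(-83 - 22)) = 1904*(76/(-105)) = 1904*(76*(-1/105)) = 1904*(-76/105) = -20672/15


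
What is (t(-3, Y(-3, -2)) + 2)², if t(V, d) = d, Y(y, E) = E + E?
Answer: 4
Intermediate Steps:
Y(y, E) = 2*E
(t(-3, Y(-3, -2)) + 2)² = (2*(-2) + 2)² = (-4 + 2)² = (-2)² = 4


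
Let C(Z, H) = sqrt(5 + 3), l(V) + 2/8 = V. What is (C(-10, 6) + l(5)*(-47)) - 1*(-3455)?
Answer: 12927/4 + 2*sqrt(2) ≈ 3234.6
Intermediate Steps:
l(V) = -1/4 + V
C(Z, H) = 2*sqrt(2) (C(Z, H) = sqrt(8) = 2*sqrt(2))
(C(-10, 6) + l(5)*(-47)) - 1*(-3455) = (2*sqrt(2) + (-1/4 + 5)*(-47)) - 1*(-3455) = (2*sqrt(2) + (19/4)*(-47)) + 3455 = (2*sqrt(2) - 893/4) + 3455 = (-893/4 + 2*sqrt(2)) + 3455 = 12927/4 + 2*sqrt(2)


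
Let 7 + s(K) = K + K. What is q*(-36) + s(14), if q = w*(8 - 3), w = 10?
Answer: -1779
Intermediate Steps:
s(K) = -7 + 2*K (s(K) = -7 + (K + K) = -7 + 2*K)
q = 50 (q = 10*(8 - 3) = 10*5 = 50)
q*(-36) + s(14) = 50*(-36) + (-7 + 2*14) = -1800 + (-7 + 28) = -1800 + 21 = -1779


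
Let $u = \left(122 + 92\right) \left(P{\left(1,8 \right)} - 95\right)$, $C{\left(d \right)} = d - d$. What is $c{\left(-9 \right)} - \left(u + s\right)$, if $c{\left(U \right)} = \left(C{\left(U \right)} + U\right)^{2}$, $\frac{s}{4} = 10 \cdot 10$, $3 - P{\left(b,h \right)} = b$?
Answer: $19583$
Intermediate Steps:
$P{\left(b,h \right)} = 3 - b$
$s = 400$ ($s = 4 \cdot 10 \cdot 10 = 4 \cdot 100 = 400$)
$C{\left(d \right)} = 0$
$u = -19902$ ($u = \left(122 + 92\right) \left(\left(3 - 1\right) - 95\right) = 214 \left(\left(3 - 1\right) - 95\right) = 214 \left(2 - 95\right) = 214 \left(-93\right) = -19902$)
$c{\left(U \right)} = U^{2}$ ($c{\left(U \right)} = \left(0 + U\right)^{2} = U^{2}$)
$c{\left(-9 \right)} - \left(u + s\right) = \left(-9\right)^{2} - \left(-19902 + 400\right) = 81 - -19502 = 81 + 19502 = 19583$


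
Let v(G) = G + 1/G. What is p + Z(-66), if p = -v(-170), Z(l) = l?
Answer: 17681/170 ≈ 104.01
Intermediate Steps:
p = 28901/170 (p = -(-170 + 1/(-170)) = -(-170 - 1/170) = -1*(-28901/170) = 28901/170 ≈ 170.01)
p + Z(-66) = 28901/170 - 66 = 17681/170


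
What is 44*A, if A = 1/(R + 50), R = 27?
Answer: 4/7 ≈ 0.57143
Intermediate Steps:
A = 1/77 (A = 1/(27 + 50) = 1/77 ≈ 0.012987)
44*A = 44*(1/77) = 4/7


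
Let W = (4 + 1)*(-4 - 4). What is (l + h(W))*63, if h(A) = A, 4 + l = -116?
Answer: -10080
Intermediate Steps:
l = -120 (l = -4 - 116 = -120)
W = -40 (W = 5*(-8) = -40)
(l + h(W))*63 = (-120 - 40)*63 = -160*63 = -10080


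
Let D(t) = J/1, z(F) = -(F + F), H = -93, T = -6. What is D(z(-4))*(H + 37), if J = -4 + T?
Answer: 560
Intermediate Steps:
J = -10 (J = -4 - 6 = -10)
z(F) = -2*F
D(t) = -10 (D(t) = -10/1 = -10*1 = -10)
D(z(-4))*(H + 37) = -10*(-93 + 37) = -10*(-56) = 560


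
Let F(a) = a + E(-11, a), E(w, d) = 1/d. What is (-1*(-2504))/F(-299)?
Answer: -374348/44701 ≈ -8.3745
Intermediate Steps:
F(a) = a + 1/a
(-1*(-2504))/F(-299) = (-1*(-2504))/(-299 + 1/(-299)) = 2504/(-299 - 1/299) = 2504/(-89402/299) = 2504*(-299/89402) = -374348/44701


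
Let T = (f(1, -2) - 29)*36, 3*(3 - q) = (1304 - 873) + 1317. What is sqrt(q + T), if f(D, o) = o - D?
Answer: I*sqrt(15585)/3 ≈ 41.613*I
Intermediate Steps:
q = -1739/3 (q = 3 - ((1304 - 873) + 1317)/3 = 3 - (431 + 1317)/3 = 3 - 1/3*1748 = 3 - 1748/3 = -1739/3 ≈ -579.67)
T = -1152 (T = ((-2 - 1*1) - 29)*36 = ((-2 - 1) - 29)*36 = (-3 - 29)*36 = -32*36 = -1152)
sqrt(q + T) = sqrt(-1739/3 - 1152) = sqrt(-5195/3) = I*sqrt(15585)/3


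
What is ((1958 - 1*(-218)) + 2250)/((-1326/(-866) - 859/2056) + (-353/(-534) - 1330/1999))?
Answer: 2103034860579984/526990456621 ≈ 3990.7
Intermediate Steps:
((1958 - 1*(-218)) + 2250)/((-1326/(-866) - 859/2056) + (-353/(-534) - 1330/1999)) = ((1958 + 218) + 2250)/((-1326*(-1/866) - 859*1/2056) + (-353*(-1/534) - 1330*1/1999)) = (2176 + 2250)/((663/433 - 859/2056) + (353/534 - 1330/1999)) = 4426/(991181/890248 - 4573/1067466) = 4426/(526990456621/475154735784) = 4426*(475154735784/526990456621) = 2103034860579984/526990456621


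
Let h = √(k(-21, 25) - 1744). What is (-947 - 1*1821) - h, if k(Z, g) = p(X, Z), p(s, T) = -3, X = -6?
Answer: -2768 - I*√1747 ≈ -2768.0 - 41.797*I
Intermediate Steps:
k(Z, g) = -3
h = I*√1747 (h = √(-3 - 1744) = √(-1747) = I*√1747 ≈ 41.797*I)
(-947 - 1*1821) - h = (-947 - 1*1821) - I*√1747 = (-947 - 1821) - I*√1747 = -2768 - I*√1747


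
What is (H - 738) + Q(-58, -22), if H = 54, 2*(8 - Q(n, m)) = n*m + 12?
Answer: -1320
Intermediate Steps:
Q(n, m) = 2 - m*n/2 (Q(n, m) = 8 - (n*m + 12)/2 = 8 - (m*n + 12)/2 = 8 - (12 + m*n)/2 = 8 + (-6 - m*n/2) = 2 - m*n/2)
(H - 738) + Q(-58, -22) = (54 - 738) + (2 - ½*(-22)*(-58)) = -684 + (2 - 638) = -684 - 636 = -1320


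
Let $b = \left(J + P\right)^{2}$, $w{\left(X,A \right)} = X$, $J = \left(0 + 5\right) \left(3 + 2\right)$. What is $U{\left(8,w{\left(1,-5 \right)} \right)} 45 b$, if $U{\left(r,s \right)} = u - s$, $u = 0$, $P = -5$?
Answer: $-18000$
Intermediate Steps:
$J = 25$ ($J = 5 \cdot 5 = 25$)
$b = 400$ ($b = \left(25 - 5\right)^{2} = 20^{2} = 400$)
$U{\left(r,s \right)} = - s$ ($U{\left(r,s \right)} = 0 - s = - s$)
$U{\left(8,w{\left(1,-5 \right)} \right)} 45 b = \left(-1\right) 1 \cdot 45 \cdot 400 = \left(-1\right) 45 \cdot 400 = \left(-45\right) 400 = -18000$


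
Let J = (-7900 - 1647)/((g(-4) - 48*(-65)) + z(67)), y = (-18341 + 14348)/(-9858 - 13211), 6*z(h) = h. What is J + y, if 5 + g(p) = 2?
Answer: -1246493841/432982061 ≈ -2.8789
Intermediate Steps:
g(p) = -3 (g(p) = -5 + 2 = -3)
z(h) = h/6
y = 3993/23069 (y = -3993/(-23069) = -3993*(-1/23069) = 3993/23069 ≈ 0.17309)
J = -57282/18769 (J = (-7900 - 1647)/((-3 - 48*(-65)) + (⅙)*67) = -9547/((-3 + 3120) + 67/6) = -9547/(3117 + 67/6) = -9547/18769/6 = -9547*6/18769 = -57282/18769 ≈ -3.0519)
J + y = -57282/18769 + 3993/23069 = -1246493841/432982061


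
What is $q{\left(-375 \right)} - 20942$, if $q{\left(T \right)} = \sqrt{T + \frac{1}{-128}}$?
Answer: $-20942 + \frac{i \sqrt{96002}}{16} \approx -20942.0 + 19.365 i$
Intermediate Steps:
$q{\left(T \right)} = \sqrt{- \frac{1}{128} + T}$ ($q{\left(T \right)} = \sqrt{T - \frac{1}{128}} = \sqrt{- \frac{1}{128} + T}$)
$q{\left(-375 \right)} - 20942 = \frac{\sqrt{-2 + 256 \left(-375\right)}}{16} - 20942 = \frac{\sqrt{-2 - 96000}}{16} - 20942 = \frac{\sqrt{-96002}}{16} - 20942 = \frac{i \sqrt{96002}}{16} - 20942 = -20942 + \frac{i \sqrt{96002}}{16}$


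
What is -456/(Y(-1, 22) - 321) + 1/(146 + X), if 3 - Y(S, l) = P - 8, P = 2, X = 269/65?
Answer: 186266/126867 ≈ 1.4682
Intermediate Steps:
X = 269/65 (X = 269*(1/65) = 269/65 ≈ 4.1385)
Y(S, l) = 9 (Y(S, l) = 3 - (2 - 8) = 3 - 1*(-6) = 3 + 6 = 9)
-456/(Y(-1, 22) - 321) + 1/(146 + X) = -456/(9 - 321) + 1/(146 + 269/65) = -456/(-312) + 1/(9759/65) = -1/312*(-456) + 65/9759 = 19/13 + 65/9759 = 186266/126867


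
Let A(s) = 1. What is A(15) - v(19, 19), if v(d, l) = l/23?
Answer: 4/23 ≈ 0.17391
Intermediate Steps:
v(d, l) = l/23 (v(d, l) = l*(1/23) = l/23)
A(15) - v(19, 19) = 1 - 19/23 = 4/23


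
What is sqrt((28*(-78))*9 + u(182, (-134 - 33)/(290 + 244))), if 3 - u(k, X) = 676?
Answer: I*sqrt(20329) ≈ 142.58*I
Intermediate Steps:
u(k, X) = -673 (u(k, X) = 3 - 1*676 = 3 - 676 = -673)
sqrt((28*(-78))*9 + u(182, (-134 - 33)/(290 + 244))) = sqrt((28*(-78))*9 - 673) = sqrt(-2184*9 - 673) = sqrt(-19656 - 673) = sqrt(-20329) = I*sqrt(20329)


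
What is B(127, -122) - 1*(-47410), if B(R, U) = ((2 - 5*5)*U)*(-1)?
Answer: 44604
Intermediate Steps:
B(R, U) = 23*U (B(R, U) = ((2 - 25)*U)*(-1) = -23*U*(-1) = 23*U)
B(127, -122) - 1*(-47410) = 23*(-122) - 1*(-47410) = -2806 + 47410 = 44604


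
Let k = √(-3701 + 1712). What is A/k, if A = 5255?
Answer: -5255*I*√221/663 ≈ -117.83*I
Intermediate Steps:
k = 3*I*√221 (k = √(-1989) = 3*I*√221 ≈ 44.598*I)
A/k = 5255/((3*I*√221)) = 5255*(-I*√221/663) = -5255*I*√221/663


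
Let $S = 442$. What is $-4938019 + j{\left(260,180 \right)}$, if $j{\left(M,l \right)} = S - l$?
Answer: $-4937757$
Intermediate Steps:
$j{\left(M,l \right)} = 442 - l$
$-4938019 + j{\left(260,180 \right)} = -4938019 + \left(442 - 180\right) = -4938019 + 262 = -4937757$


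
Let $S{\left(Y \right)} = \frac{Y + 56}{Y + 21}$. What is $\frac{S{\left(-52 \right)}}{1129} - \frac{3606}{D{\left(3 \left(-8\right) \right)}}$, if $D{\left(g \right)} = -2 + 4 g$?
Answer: $\frac{63103001}{1714951} \approx 36.796$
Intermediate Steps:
$S{\left(Y \right)} = \frac{56 + Y}{21 + Y}$
$\frac{S{\left(-52 \right)}}{1129} - \frac{3606}{D{\left(3 \left(-8\right) \right)}} = \frac{\frac{1}{21 - 52} \left(56 - 52\right)}{1129} - \frac{3606}{-2 + 4 \cdot 3 \left(-8\right)} = \frac{1}{-31} \cdot 4 \cdot \frac{1}{1129} - \frac{3606}{-2 + 4 \left(-24\right)} = \left(- \frac{1}{31}\right) 4 \cdot \frac{1}{1129} - \frac{3606}{-2 - 96} = \left(- \frac{4}{31}\right) \frac{1}{1129} - \frac{3606}{-98} = - \frac{4}{34999} - - \frac{1803}{49} = - \frac{4}{34999} + \frac{1803}{49} = \frac{63103001}{1714951}$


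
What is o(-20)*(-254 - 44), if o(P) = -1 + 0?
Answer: 298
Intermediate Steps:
o(P) = -1
o(-20)*(-254 - 44) = -(-254 - 44) = -1*(-298) = 298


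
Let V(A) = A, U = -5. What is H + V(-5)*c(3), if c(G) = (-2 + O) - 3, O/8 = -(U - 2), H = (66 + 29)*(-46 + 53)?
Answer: 410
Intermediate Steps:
H = 665 (H = 95*7 = 665)
O = 56 (O = 8*(-(-5 - 2)) = 8*(-1*(-7)) = 8*7 = 56)
c(G) = 51 (c(G) = (-2 + 56) - 3 = 54 - 3 = 51)
H + V(-5)*c(3) = 665 - 5*51 = 665 - 255 = 410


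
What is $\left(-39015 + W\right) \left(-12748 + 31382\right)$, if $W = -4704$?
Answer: $-814659846$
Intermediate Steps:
$\left(-39015 + W\right) \left(-12748 + 31382\right) = \left(-39015 - 4704\right) \left(-12748 + 31382\right) = \left(-43719\right) 18634 = -814659846$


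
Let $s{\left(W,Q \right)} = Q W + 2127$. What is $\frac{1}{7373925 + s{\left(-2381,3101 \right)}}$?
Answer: $- \frac{1}{7429} \approx -0.00013461$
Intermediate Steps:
$s{\left(W,Q \right)} = 2127 + Q W$
$\frac{1}{7373925 + s{\left(-2381,3101 \right)}} = \frac{1}{7373925 + \left(2127 + 3101 \left(-2381\right)\right)} = \frac{1}{7373925 + \left(2127 - 7383481\right)} = \frac{1}{7373925 - 7381354} = \frac{1}{-7429} = - \frac{1}{7429}$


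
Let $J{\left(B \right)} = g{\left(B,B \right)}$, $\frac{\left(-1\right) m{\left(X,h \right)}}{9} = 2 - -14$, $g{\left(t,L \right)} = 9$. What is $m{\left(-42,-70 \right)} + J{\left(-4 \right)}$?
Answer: $-135$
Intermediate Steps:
$m{\left(X,h \right)} = -144$ ($m{\left(X,h \right)} = - 9 \left(2 - -14\right) = - 9 \left(2 + 14\right) = \left(-9\right) 16 = -144$)
$J{\left(B \right)} = 9$
$m{\left(-42,-70 \right)} + J{\left(-4 \right)} = -144 + 9 = -135$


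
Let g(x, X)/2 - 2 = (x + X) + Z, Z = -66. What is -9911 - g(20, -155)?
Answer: -9513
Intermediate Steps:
g(x, X) = -128 + 2*X + 2*x (g(x, X) = 4 + 2*((x + X) - 66) = 4 + 2*((X + x) - 66) = 4 + 2*(-66 + X + x) = 4 + (-132 + 2*X + 2*x) = -128 + 2*X + 2*x)
-9911 - g(20, -155) = -9911 - (-128 + 2*(-155) + 2*20) = -9911 - (-128 - 310 + 40) = -9911 - 1*(-398) = -9911 + 398 = -9513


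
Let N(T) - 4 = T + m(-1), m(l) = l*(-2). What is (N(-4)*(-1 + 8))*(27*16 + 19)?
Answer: 6314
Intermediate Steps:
m(l) = -2*l
N(T) = 6 + T (N(T) = 4 + (T - 2*(-1)) = 4 + (T + 2) = 4 + (2 + T) = 6 + T)
(N(-4)*(-1 + 8))*(27*16 + 19) = ((6 - 4)*(-1 + 8))*(27*16 + 19) = (2*7)*(432 + 19) = 14*451 = 6314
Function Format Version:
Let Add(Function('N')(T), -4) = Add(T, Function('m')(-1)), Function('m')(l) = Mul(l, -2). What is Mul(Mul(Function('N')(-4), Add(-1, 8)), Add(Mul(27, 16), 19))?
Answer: 6314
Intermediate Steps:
Function('m')(l) = Mul(-2, l)
Function('N')(T) = Add(6, T) (Function('N')(T) = Add(4, Add(T, Mul(-2, -1))) = Add(4, Add(T, 2)) = Add(4, Add(2, T)) = Add(6, T))
Mul(Mul(Function('N')(-4), Add(-1, 8)), Add(Mul(27, 16), 19)) = Mul(Mul(Add(6, -4), Add(-1, 8)), Add(Mul(27, 16), 19)) = Mul(Mul(2, 7), Add(432, 19)) = Mul(14, 451) = 6314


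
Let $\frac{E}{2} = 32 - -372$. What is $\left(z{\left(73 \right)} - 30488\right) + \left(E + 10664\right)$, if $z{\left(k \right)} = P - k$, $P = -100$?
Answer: $-19189$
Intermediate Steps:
$E = 808$ ($E = 2 \left(32 - -372\right) = 2 \left(32 + 372\right) = 2 \cdot 404 = 808$)
$z{\left(k \right)} = -100 - k$
$\left(z{\left(73 \right)} - 30488\right) + \left(E + 10664\right) = \left(\left(-100 - 73\right) - 30488\right) + \left(808 + 10664\right) = \left(\left(-100 - 73\right) - 30488\right) + 11472 = \left(-173 - 30488\right) + 11472 = -30661 + 11472 = -19189$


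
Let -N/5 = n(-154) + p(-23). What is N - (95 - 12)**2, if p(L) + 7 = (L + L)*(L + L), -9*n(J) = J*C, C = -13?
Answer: -146896/9 ≈ -16322.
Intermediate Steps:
n(J) = 13*J/9 (n(J) = -J*(-13)/9 = -(-13)*J/9 = 13*J/9)
p(L) = -7 + 4*L**2 (p(L) = -7 + (L + L)*(L + L) = -7 + (2*L)*(2*L) = -7 + 4*L**2)
N = -84895/9 (N = -5*((13/9)*(-154) + (-7 + 4*(-23)**2)) = -5*(-2002/9 + (-7 + 4*529)) = -5*(-2002/9 + (-7 + 2116)) = -5*(-2002/9 + 2109) = -5*16979/9 = -84895/9 ≈ -9432.8)
N - (95 - 12)**2 = -84895/9 - (95 - 12)**2 = -84895/9 - 1*83**2 = -84895/9 - 1*6889 = -84895/9 - 6889 = -146896/9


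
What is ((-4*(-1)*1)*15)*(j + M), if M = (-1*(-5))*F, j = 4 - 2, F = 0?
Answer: 120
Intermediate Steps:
j = 2
M = 0 (M = -1*(-5)*0 = 5*0 = 0)
((-4*(-1)*1)*15)*(j + M) = ((-4*(-1)*1)*15)*(2 + 0) = ((4*1)*15)*2 = (4*15)*2 = 60*2 = 120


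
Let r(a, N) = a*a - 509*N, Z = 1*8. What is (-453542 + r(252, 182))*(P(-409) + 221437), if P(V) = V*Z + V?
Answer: -105105595056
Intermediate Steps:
Z = 8
r(a, N) = a² - 509*N
P(V) = 9*V (P(V) = V*8 + V = 8*V + V = 9*V)
(-453542 + r(252, 182))*(P(-409) + 221437) = (-453542 + (252² - 509*182))*(9*(-409) + 221437) = (-453542 + (63504 - 92638))*(-3681 + 221437) = (-453542 - 29134)*217756 = -482676*217756 = -105105595056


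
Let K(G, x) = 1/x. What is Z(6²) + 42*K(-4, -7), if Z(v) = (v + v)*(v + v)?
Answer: 5178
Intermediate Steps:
Z(v) = 4*v² (Z(v) = (2*v)*(2*v) = 4*v²)
Z(6²) + 42*K(-4, -7) = 4*(6²)² + 42/(-7) = 4*36² + 42*(-⅐) = 4*1296 - 6 = 5184 - 6 = 5178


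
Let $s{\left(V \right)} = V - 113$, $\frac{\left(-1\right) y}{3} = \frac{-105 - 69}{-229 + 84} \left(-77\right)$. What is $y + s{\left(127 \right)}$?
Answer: $\frac{1456}{5} \approx 291.2$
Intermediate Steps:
$y = \frac{1386}{5}$ ($y = - 3 \frac{-105 - 69}{-229 + 84} \left(-77\right) = - 3 - \frac{174}{-145} \left(-77\right) = - 3 \left(-174\right) \left(- \frac{1}{145}\right) \left(-77\right) = - 3 \cdot \frac{6}{5} \left(-77\right) = \left(-3\right) \left(- \frac{462}{5}\right) = \frac{1386}{5} \approx 277.2$)
$s{\left(V \right)} = -113 + V$ ($s{\left(V \right)} = V - 113 = -113 + V$)
$y + s{\left(127 \right)} = \frac{1386}{5} + \left(-113 + 127\right) = \frac{1386}{5} + 14 = \frac{1456}{5}$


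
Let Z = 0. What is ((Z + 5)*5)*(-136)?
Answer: -3400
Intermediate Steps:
((Z + 5)*5)*(-136) = ((0 + 5)*5)*(-136) = (5*5)*(-136) = 25*(-136) = -3400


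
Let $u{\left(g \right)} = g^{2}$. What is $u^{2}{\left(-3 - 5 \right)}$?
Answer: $4096$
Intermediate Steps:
$u^{2}{\left(-3 - 5 \right)} = \left(\left(-3 - 5\right)^{2}\right)^{2} = \left(\left(-8\right)^{2}\right)^{2} = 64^{2} = 4096$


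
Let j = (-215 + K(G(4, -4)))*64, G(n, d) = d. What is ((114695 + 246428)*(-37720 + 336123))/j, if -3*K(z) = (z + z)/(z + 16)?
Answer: -969841679121/123712 ≈ -7.8395e+6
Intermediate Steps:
K(z) = -2*z/(3*(16 + z)) (K(z) = -(z + z)/(3*(z + 16)) = -2*z/(3*(16 + z)))
j = -123712/9 (j = (-215 - 2*(-4)/(48 + 3*(-4)))*64 = (-215 - 2*(-4)/(48 - 12))*64 = (-215 - 2*(-4)/36)*64 = (-215 - 2*(-4)*1/36)*64 = (-215 + 2/9)*64 = -1933/9*64 = -123712/9 ≈ -13746.)
((114695 + 246428)*(-37720 + 336123))/j = ((114695 + 246428)*(-37720 + 336123))/(-123712/9) = (361123*298403)*(-9/123712) = 107760186569*(-9/123712) = -969841679121/123712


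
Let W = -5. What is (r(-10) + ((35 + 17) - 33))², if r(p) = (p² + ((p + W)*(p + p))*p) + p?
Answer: 8357881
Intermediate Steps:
r(p) = p + p² + 2*p²*(-5 + p) (r(p) = (p² + ((p - 5)*(p + p))*p) + p = (p² + ((-5 + p)*(2*p))*p) + p = (p² + (2*p*(-5 + p))*p) + p = (p² + 2*p²*(-5 + p)) + p = p + p² + 2*p²*(-5 + p))
(r(-10) + ((35 + 17) - 33))² = (-10*(1 - 9*(-10) + 2*(-10)²) + ((35 + 17) - 33))² = (-10*(1 + 90 + 2*100) + (52 - 33))² = (-10*(1 + 90 + 200) + 19)² = (-10*291 + 19)² = (-2910 + 19)² = (-2891)² = 8357881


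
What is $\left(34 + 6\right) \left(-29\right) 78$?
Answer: $-90480$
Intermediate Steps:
$\left(34 + 6\right) \left(-29\right) 78 = 40 \left(-29\right) 78 = \left(-1160\right) 78 = -90480$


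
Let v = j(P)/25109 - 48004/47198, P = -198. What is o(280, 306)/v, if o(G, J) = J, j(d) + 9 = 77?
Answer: -5332925619/17678279 ≈ -301.67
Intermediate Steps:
j(d) = 68 (j(d) = -9 + 77 = 68)
v = -35356558/34855723 (v = 68/25109 - 48004/47198 = 68*(1/25109) - 48004*1/47198 = 4/1477 - 24002/23599 = -35356558/34855723 ≈ -1.0144)
o(280, 306)/v = 306/(-35356558/34855723) = 306*(-34855723/35356558) = -5332925619/17678279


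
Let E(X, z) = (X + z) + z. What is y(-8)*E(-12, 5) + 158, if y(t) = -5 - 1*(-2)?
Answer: 164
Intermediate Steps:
y(t) = -3 (y(t) = -5 + 2 = -3)
E(X, z) = X + 2*z
y(-8)*E(-12, 5) + 158 = -3*(-12 + 2*5) + 158 = -3*(-12 + 10) + 158 = -3*(-2) + 158 = 6 + 158 = 164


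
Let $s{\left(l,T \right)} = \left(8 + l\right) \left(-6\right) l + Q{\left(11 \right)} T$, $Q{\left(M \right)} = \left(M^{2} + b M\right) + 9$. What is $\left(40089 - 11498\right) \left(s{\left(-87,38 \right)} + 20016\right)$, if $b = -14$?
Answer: $-632833194$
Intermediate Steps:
$Q{\left(M \right)} = 9 + M^{2} - 14 M$ ($Q{\left(M \right)} = \left(M^{2} - 14 M\right) + 9 = 9 + M^{2} - 14 M$)
$s{\left(l,T \right)} = - 24 T + l \left(-48 - 6 l\right)$ ($s{\left(l,T \right)} = \left(8 + l\right) \left(-6\right) l + \left(9 + 11^{2} - 154\right) T = \left(-48 - 6 l\right) l + \left(9 + 121 - 154\right) T = l \left(-48 - 6 l\right) - 24 T = - 24 T + l \left(-48 - 6 l\right)$)
$\left(40089 - 11498\right) \left(s{\left(-87,38 \right)} + 20016\right) = \left(40089 - 11498\right) \left(\left(\left(-48\right) \left(-87\right) - 912 - 6 \left(-87\right)^{2}\right) + 20016\right) = 28591 \left(\left(4176 - 912 - 45414\right) + 20016\right) = 28591 \left(-42150 + 20016\right) = 28591 \left(-22134\right) = -632833194$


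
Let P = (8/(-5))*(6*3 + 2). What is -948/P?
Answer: 237/8 ≈ 29.625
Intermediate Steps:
P = -32 (P = (8*(-1/5))*(18 + 2) = -8/5*20 = -32)
-948/P = -948/(-32) = -948*(-1/32) = 237/8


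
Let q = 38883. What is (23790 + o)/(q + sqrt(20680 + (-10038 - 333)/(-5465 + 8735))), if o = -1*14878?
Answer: 125904190880/549311681089 - 8912*sqrt(24566139870)/1647935043267 ≈ 0.22836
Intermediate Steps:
o = -14878
(23790 + o)/(q + sqrt(20680 + (-10038 - 333)/(-5465 + 8735))) = (23790 - 14878)/(38883 + sqrt(20680 + (-10038 - 333)/(-5465 + 8735))) = 8912/(38883 + sqrt(20680 - 10371/3270)) = 8912/(38883 + sqrt(20680 - 10371*1/3270)) = 8912/(38883 + sqrt(20680 - 3457/1090)) = 8912/(38883 + sqrt(22537743/1090)) = 8912/(38883 + sqrt(24566139870)/1090)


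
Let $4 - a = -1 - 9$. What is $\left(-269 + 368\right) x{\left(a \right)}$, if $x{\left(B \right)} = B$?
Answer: $1386$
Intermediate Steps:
$a = 14$ ($a = 4 - \left(-1 - 9\right) = 4 - -10 = 4 + 10 = 14$)
$\left(-269 + 368\right) x{\left(a \right)} = \left(-269 + 368\right) 14 = 99 \cdot 14 = 1386$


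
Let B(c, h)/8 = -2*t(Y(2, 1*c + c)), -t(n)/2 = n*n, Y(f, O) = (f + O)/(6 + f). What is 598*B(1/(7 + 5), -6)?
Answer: 50531/36 ≈ 1403.6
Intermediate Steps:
Y(f, O) = (O + f)/(6 + f)
t(n) = -2*n**2 (t(n) = -2*n*n = -2*n**2)
B(c, h) = 32*(1/4 + c/4)**2 (B(c, h) = 8*(-(-4)*(((1*c + c) + 2)/(6 + 2))**2) = 8*(-(-4)*(((c + c) + 2)/8)**2) = 8*(-(-4)*((2*c + 2)/8)**2) = 8*(-(-4)*((2 + 2*c)/8)**2) = 8*(-(-4)*(1/4 + c/4)**2) = 8*(4*(1/4 + c/4)**2) = 32*(1/4 + c/4)**2)
598*B(1/(7 + 5), -6) = 598*(2*(1 + 1/(7 + 5))**2) = 598*(2*(1 + 1/12)**2) = 598*(2*(13/12)**2) = 598*(2*(169/144)) = 598*(169/72) = 50531/36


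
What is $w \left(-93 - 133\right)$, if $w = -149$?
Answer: $33674$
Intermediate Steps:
$w \left(-93 - 133\right) = - 149 \left(-93 - 133\right) = \left(-149\right) \left(-226\right) = 33674$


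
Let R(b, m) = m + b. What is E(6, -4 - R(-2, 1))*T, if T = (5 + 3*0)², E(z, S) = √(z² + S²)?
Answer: 75*√5 ≈ 167.71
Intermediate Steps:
R(b, m) = b + m
E(z, S) = √(S² + z²)
T = 25 (T = (5 + 0)² = 5² = 25)
E(6, -4 - R(-2, 1))*T = √((-4 - (-2 + 1))² + 6²)*25 = √((-4 - 1*(-1))² + 36)*25 = √((-4 + 1)² + 36)*25 = √((-3)² + 36)*25 = √(9 + 36)*25 = √45*25 = (3*√5)*25 = 75*√5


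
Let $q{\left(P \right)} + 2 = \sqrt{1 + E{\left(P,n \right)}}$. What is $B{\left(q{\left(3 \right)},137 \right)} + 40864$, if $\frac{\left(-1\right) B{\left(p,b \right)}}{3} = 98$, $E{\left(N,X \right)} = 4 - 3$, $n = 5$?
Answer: $40570$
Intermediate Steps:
$E{\left(N,X \right)} = 1$ ($E{\left(N,X \right)} = 4 - 3 = 1$)
$q{\left(P \right)} = -2 + \sqrt{2}$ ($q{\left(P \right)} = -2 + \sqrt{1 + 1} = -2 + \sqrt{2}$)
$B{\left(p,b \right)} = -294$ ($B{\left(p,b \right)} = \left(-3\right) 98 = -294$)
$B{\left(q{\left(3 \right)},137 \right)} + 40864 = -294 + 40864 = 40570$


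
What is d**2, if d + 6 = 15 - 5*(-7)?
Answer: 1936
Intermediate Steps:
d = 44 (d = -6 + (15 - 5*(-7)) = -6 + (15 + 35) = -6 + 50 = 44)
d**2 = 44**2 = 1936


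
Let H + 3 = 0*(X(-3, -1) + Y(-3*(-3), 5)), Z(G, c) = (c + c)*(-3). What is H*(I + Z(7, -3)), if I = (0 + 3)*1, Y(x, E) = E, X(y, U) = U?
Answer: -63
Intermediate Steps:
I = 3 (I = 3*1 = 3)
Z(G, c) = -6*c (Z(G, c) = (2*c)*(-3) = -6*c)
H = -3 (H = -3 + 0*(-1 + 5) = -3 + 0*4 = -3 + 0 = -3)
H*(I + Z(7, -3)) = -3*(3 - 6*(-3)) = -3*(3 + 18) = -3*21 = -63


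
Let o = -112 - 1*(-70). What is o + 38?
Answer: -4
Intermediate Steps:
o = -42 (o = -112 + 70 = -42)
o + 38 = -42 + 38 = -4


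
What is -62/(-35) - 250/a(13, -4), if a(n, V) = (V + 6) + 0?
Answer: -4313/35 ≈ -123.23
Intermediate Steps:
a(n, V) = 6 + V (a(n, V) = (6 + V) + 0 = 6 + V)
-62/(-35) - 250/a(13, -4) = -62/(-35) - 250/(6 - 4) = -62*(-1/35) - 250/2 = 62/35 - 250*1/2 = 62/35 - 125 = -4313/35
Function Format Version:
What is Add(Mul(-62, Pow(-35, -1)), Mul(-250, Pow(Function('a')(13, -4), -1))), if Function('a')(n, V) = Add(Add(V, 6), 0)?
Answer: Rational(-4313, 35) ≈ -123.23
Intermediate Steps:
Function('a')(n, V) = Add(6, V) (Function('a')(n, V) = Add(Add(6, V), 0) = Add(6, V))
Add(Mul(-62, Pow(-35, -1)), Mul(-250, Pow(Function('a')(13, -4), -1))) = Add(Mul(-62, Pow(-35, -1)), Mul(-250, Pow(Add(6, -4), -1))) = Add(Mul(-62, Rational(-1, 35)), Mul(-250, Pow(2, -1))) = Add(Rational(62, 35), Mul(-250, Rational(1, 2))) = Add(Rational(62, 35), -125) = Rational(-4313, 35)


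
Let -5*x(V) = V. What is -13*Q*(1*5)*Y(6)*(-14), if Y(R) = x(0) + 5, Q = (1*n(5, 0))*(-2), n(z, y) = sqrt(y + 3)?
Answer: -9100*sqrt(3) ≈ -15762.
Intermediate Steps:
x(V) = -V/5
n(z, y) = sqrt(3 + y)
Q = -2*sqrt(3) (Q = (1*sqrt(3 + 0))*(-2) = (1*sqrt(3))*(-2) = sqrt(3)*(-2) = -2*sqrt(3) ≈ -3.4641)
Y(R) = 5 (Y(R) = -1/5*0 + 5 = 0 + 5 = 5)
-13*Q*(1*5)*Y(6)*(-14) = -13*(-2*sqrt(3))*(1*5)*5*(-14) = -13*-2*sqrt(3)*5*5*(-14) = -13*(-10*sqrt(3))*5*(-14) = -(-650)*sqrt(3)*(-14) = (650*sqrt(3))*(-14) = -9100*sqrt(3)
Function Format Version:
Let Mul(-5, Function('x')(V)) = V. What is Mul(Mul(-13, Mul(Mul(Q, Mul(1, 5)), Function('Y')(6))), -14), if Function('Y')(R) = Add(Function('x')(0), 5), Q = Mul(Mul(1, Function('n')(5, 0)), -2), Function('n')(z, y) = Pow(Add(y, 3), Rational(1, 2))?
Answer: Mul(-9100, Pow(3, Rational(1, 2))) ≈ -15762.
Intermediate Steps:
Function('x')(V) = Mul(Rational(-1, 5), V)
Function('n')(z, y) = Pow(Add(3, y), Rational(1, 2))
Q = Mul(-2, Pow(3, Rational(1, 2))) (Q = Mul(Mul(1, Pow(Add(3, 0), Rational(1, 2))), -2) = Mul(Mul(1, Pow(3, Rational(1, 2))), -2) = Mul(Pow(3, Rational(1, 2)), -2) = Mul(-2, Pow(3, Rational(1, 2))) ≈ -3.4641)
Function('Y')(R) = 5 (Function('Y')(R) = Add(Mul(Rational(-1, 5), 0), 5) = Add(0, 5) = 5)
Mul(Mul(-13, Mul(Mul(Q, Mul(1, 5)), Function('Y')(6))), -14) = Mul(Mul(-13, Mul(Mul(Mul(-2, Pow(3, Rational(1, 2))), Mul(1, 5)), 5)), -14) = Mul(Mul(-13, Mul(Mul(Mul(-2, Pow(3, Rational(1, 2))), 5), 5)), -14) = Mul(Mul(-13, Mul(Mul(-10, Pow(3, Rational(1, 2))), 5)), -14) = Mul(Mul(-13, Mul(-50, Pow(3, Rational(1, 2)))), -14) = Mul(Mul(650, Pow(3, Rational(1, 2))), -14) = Mul(-9100, Pow(3, Rational(1, 2)))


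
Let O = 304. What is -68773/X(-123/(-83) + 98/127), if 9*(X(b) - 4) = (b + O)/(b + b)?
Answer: -3267405230/548731 ≈ -5954.5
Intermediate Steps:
X(b) = 4 + (304 + b)/(18*b) (X(b) = 4 + ((b + 304)/(b + b))/9 = 4 + ((304 + b)/((2*b)))/9 = 4 + ((304 + b)*(1/(2*b)))/9 = 4 + ((304 + b)/(2*b))/9 = 4 + (304 + b)/(18*b))
-68773/X(-123/(-83) + 98/127) = -68773*18*(-123/(-83) + 98/127)/(304 + 73*(-123/(-83) + 98/127)) = -68773*18*(-123*(-1/83) + 98*(1/127))/(304 + 73*(-123*(-1/83) + 98*(1/127))) = -68773*18*(123/83 + 98/127)/(304 + 73*(123/83 + 98/127)) = -68773*427590/(10541*(304 + 73*(23755/10541))) = -68773*427590/(10541*(304 + 1734115/10541)) = -68773/((1/18)*(10541/23755)*(4938579/10541)) = -68773/548731/47510 = -68773*47510/548731 = -3267405230/548731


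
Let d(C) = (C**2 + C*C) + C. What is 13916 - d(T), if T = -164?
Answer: -39712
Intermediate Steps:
d(C) = C + 2*C**2 (d(C) = (C**2 + C**2) + C = 2*C**2 + C = C + 2*C**2)
13916 - d(T) = 13916 - (-164)*(1 + 2*(-164)) = 13916 - (-164)*(1 - 328) = 13916 - (-164)*(-327) = 13916 - 1*53628 = 13916 - 53628 = -39712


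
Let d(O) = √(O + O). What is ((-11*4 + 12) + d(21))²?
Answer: (32 - √42)² ≈ 651.23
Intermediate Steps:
d(O) = √2*√O (d(O) = √(2*O) = √2*√O)
((-11*4 + 12) + d(21))² = ((-11*4 + 12) + √2*√21)² = ((-44 + 12) + √42)² = (-32 + √42)²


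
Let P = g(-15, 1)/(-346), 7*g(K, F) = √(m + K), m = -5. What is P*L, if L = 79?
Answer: -79*I*√5/1211 ≈ -0.14587*I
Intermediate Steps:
g(K, F) = √(-5 + K)/7
P = -I*√5/1211 (P = (√(-5 - 15)/7)/(-346) = (√(-20)/7)*(-1/346) = ((2*I*√5)/7)*(-1/346) = (2*I*√5/7)*(-1/346) = -I*√5/1211 ≈ -0.0018465*I)
P*L = -I*√5/1211*79 = -79*I*√5/1211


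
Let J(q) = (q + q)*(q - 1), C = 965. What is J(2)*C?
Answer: 3860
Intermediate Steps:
J(q) = 2*q*(-1 + q) (J(q) = (2*q)*(-1 + q) = 2*q*(-1 + q))
J(2)*C = (2*2*(-1 + 2))*965 = (2*2*1)*965 = 4*965 = 3860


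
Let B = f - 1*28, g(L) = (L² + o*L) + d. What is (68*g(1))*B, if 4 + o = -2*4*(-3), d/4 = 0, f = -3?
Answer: -44268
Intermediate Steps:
d = 0 (d = 4*0 = 0)
o = 20 (o = -4 - 2*4*(-3) = -4 - 8*(-3) = -4 + 24 = 20)
g(L) = L² + 20*L (g(L) = (L² + 20*L) + 0 = L² + 20*L)
B = -31 (B = -3 - 1*28 = -3 - 28 = -31)
(68*g(1))*B = (68*(1*(20 + 1)))*(-31) = (68*(1*21))*(-31) = (68*21)*(-31) = 1428*(-31) = -44268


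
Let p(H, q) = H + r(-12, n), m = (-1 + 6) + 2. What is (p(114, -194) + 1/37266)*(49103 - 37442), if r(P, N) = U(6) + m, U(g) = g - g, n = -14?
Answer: 17527209869/12422 ≈ 1.4110e+6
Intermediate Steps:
m = 7 (m = 5 + 2 = 7)
U(g) = 0
r(P, N) = 7 (r(P, N) = 0 + 7 = 7)
p(H, q) = 7 + H (p(H, q) = H + 7 = 7 + H)
(p(114, -194) + 1/37266)*(49103 - 37442) = ((7 + 114) + 1/37266)*(49103 - 37442) = (121 + 1/37266)*11661 = (4509187/37266)*11661 = 17527209869/12422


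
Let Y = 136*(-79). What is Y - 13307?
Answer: -24051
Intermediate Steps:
Y = -10744
Y - 13307 = -10744 - 13307 = -24051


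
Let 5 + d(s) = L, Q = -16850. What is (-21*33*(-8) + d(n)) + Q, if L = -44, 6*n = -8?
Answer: -11355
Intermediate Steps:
n = -4/3 (n = (1/6)*(-8) = -4/3 ≈ -1.3333)
d(s) = -49 (d(s) = -5 - 44 = -49)
(-21*33*(-8) + d(n)) + Q = (-21*33*(-8) - 49) - 16850 = (-693*(-8) - 49) - 16850 = (5544 - 49) - 16850 = 5495 - 16850 = -11355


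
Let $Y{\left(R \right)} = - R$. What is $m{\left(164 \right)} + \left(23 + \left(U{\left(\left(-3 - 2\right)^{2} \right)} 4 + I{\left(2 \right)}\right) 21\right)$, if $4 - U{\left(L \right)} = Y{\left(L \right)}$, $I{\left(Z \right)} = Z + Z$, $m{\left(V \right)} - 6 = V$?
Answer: $2713$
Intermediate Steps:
$m{\left(V \right)} = 6 + V$
$I{\left(Z \right)} = 2 Z$
$U{\left(L \right)} = 4 + L$ ($U{\left(L \right)} = 4 - - L = 4 + L$)
$m{\left(164 \right)} + \left(23 + \left(U{\left(\left(-3 - 2\right)^{2} \right)} 4 + I{\left(2 \right)}\right) 21\right) = \left(6 + 164\right) + \left(23 + \left(\left(4 + \left(-3 - 2\right)^{2}\right) 4 + 2 \cdot 2\right) 21\right) = 170 + \left(23 + \left(\left(4 + \left(-5\right)^{2}\right) 4 + 4\right) 21\right) = 170 + \left(23 + \left(\left(4 + 25\right) 4 + 4\right) 21\right) = 170 + \left(23 + \left(29 \cdot 4 + 4\right) 21\right) = 170 + \left(23 + \left(116 + 4\right) 21\right) = 170 + \left(23 + 120 \cdot 21\right) = 170 + \left(23 + 2520\right) = 170 + 2543 = 2713$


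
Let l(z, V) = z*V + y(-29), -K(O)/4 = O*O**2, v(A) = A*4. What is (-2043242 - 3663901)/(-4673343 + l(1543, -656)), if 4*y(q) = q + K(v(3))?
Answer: 22828572/22749145 ≈ 1.0035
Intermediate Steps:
v(A) = 4*A
K(O) = -4*O**3 (K(O) = -4*O*O**2 = -4*O**3)
y(q) = -1728 + q/4 (y(q) = (q - 4*(4*3)**3)/4 = (q - 4*12**3)/4 = (q - 4*1728)/4 = (q - 6912)/4 = (-6912 + q)/4 = -1728 + q/4)
l(z, V) = -6941/4 + V*z (l(z, V) = z*V + (-1728 + (1/4)*(-29)) = V*z + (-1728 - 29/4) = V*z - 6941/4 = -6941/4 + V*z)
(-2043242 - 3663901)/(-4673343 + l(1543, -656)) = (-2043242 - 3663901)/(-4673343 + (-6941/4 - 656*1543)) = -5707143/(-4673343 + (-6941/4 - 1012208)) = -5707143/(-4673343 - 4055773/4) = -5707143/(-22749145/4) = -5707143*(-4/22749145) = 22828572/22749145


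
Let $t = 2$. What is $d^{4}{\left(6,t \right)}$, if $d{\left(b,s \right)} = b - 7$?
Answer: $1$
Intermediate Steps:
$d{\left(b,s \right)} = -7 + b$
$d^{4}{\left(6,t \right)} = \left(-7 + 6\right)^{4} = \left(-1\right)^{4} = 1$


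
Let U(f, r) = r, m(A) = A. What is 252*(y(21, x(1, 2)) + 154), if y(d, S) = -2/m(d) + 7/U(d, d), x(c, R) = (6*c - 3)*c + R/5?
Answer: 38868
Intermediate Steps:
x(c, R) = R/5 + c*(-3 + 6*c) (x(c, R) = (-3 + 6*c)*c + R*(⅕) = c*(-3 + 6*c) + R/5 = R/5 + c*(-3 + 6*c))
y(d, S) = 5/d (y(d, S) = -2/d + 7/d = 5/d)
252*(y(21, x(1, 2)) + 154) = 252*(5/21 + 154) = 252*(3239/21) = 38868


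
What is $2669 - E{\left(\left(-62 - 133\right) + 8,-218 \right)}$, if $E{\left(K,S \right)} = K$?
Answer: $2856$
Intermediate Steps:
$2669 - E{\left(\left(-62 - 133\right) + 8,-218 \right)} = 2669 - \left(\left(-62 - 133\right) + 8\right) = 2669 - \left(-195 + 8\right) = 2669 - -187 = 2669 + 187 = 2856$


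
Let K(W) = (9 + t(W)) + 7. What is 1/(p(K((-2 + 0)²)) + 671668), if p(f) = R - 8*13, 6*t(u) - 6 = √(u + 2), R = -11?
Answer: 1/671553 ≈ 1.4891e-6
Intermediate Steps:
t(u) = 1 + √(2 + u)/6 (t(u) = 1 + √(u + 2)/6 = 1 + √(2 + u)/6)
K(W) = 17 + √(2 + W)/6 (K(W) = (9 + (1 + √(2 + W)/6)) + 7 = (10 + √(2 + W)/6) + 7 = 17 + √(2 + W)/6)
p(f) = -115 (p(f) = -11 - 8*13 = -11 - 104 = -115)
1/(p(K((-2 + 0)²)) + 671668) = 1/(-115 + 671668) = 1/671553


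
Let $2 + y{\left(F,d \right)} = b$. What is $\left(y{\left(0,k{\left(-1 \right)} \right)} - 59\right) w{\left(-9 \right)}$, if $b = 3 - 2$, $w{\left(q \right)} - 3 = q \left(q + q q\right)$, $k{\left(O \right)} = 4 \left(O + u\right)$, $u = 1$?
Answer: $38700$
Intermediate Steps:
$k{\left(O \right)} = 4 + 4 O$ ($k{\left(O \right)} = 4 \left(O + 1\right) = 4 \left(1 + O\right) = 4 + 4 O$)
$w{\left(q \right)} = 3 + q \left(q + q^{2}\right)$ ($w{\left(q \right)} = 3 + q \left(q + q q\right) = 3 + q \left(q + q^{2}\right)$)
$b = 1$ ($b = 3 - 2 = 1$)
$y{\left(F,d \right)} = -1$ ($y{\left(F,d \right)} = -2 + 1 = -1$)
$\left(y{\left(0,k{\left(-1 \right)} \right)} - 59\right) w{\left(-9 \right)} = \left(-1 - 59\right) \left(3 + \left(-9\right)^{2} + \left(-9\right)^{3}\right) = - 60 \left(3 + 81 - 729\right) = \left(-60\right) \left(-645\right) = 38700$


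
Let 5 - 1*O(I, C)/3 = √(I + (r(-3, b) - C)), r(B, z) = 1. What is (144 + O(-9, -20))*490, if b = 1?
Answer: 77910 - 2940*√3 ≈ 72818.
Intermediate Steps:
O(I, C) = 15 - 3*√(1 + I - C) (O(I, C) = 15 - 3*√(I + (1 - C)) = 15 - 3*√(1 + I - C))
(144 + O(-9, -20))*490 = (144 + (15 - 3*√(1 - 9 - 1*(-20))))*490 = (144 + (15 - 3*√(1 - 9 + 20)))*490 = (144 + (15 - 6*√3))*490 = (159 - 6*√3)*490 = 77910 - 2940*√3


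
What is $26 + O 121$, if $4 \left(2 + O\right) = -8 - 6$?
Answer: $- \frac{1279}{2} \approx -639.5$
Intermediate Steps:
$O = - \frac{11}{2}$ ($O = -2 + \frac{-8 - 6}{4} = -2 + \frac{1}{4} \left(-14\right) = -2 - \frac{7}{2} = - \frac{11}{2} \approx -5.5$)
$26 + O 121 = 26 - \frac{1331}{2} = - \frac{1279}{2}$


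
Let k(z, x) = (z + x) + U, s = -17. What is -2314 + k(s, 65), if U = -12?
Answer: -2278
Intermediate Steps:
k(z, x) = -12 + x + z (k(z, x) = (z + x) - 12 = (x + z) - 12 = -12 + x + z)
-2314 + k(s, 65) = -2314 + (-12 + 65 - 17) = -2314 + 36 = -2278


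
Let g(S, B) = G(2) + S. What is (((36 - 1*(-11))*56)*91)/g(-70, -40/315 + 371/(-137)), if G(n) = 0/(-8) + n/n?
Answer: -239512/69 ≈ -3471.2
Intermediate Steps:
G(n) = 1 (G(n) = 0*(-1/8) + 1 = 0 + 1 = 1)
g(S, B) = 1 + S
(((36 - 1*(-11))*56)*91)/g(-70, -40/315 + 371/(-137)) = (((36 - 1*(-11))*56)*91)/(1 - 70) = (((36 + 11)*56)*91)/(-69) = ((47*56)*91)*(-1/69) = (2632*91)*(-1/69) = 239512*(-1/69) = -239512/69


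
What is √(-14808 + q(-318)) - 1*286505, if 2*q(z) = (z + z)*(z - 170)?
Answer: -286505 + 2*√35094 ≈ -2.8613e+5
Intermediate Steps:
q(z) = z*(-170 + z) (q(z) = ((z + z)*(z - 170))/2 = ((2*z)*(-170 + z))/2 = (2*z*(-170 + z))/2 = z*(-170 + z))
√(-14808 + q(-318)) - 1*286505 = √(-14808 - 318*(-170 - 318)) - 1*286505 = √(-14808 - 318*(-488)) - 286505 = √(-14808 + 155184) - 286505 = √140376 - 286505 = 2*√35094 - 286505 = -286505 + 2*√35094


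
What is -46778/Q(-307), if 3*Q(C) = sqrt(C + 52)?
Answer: 46778*I*sqrt(255)/85 ≈ 8788.1*I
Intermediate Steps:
Q(C) = sqrt(52 + C)/3 (Q(C) = sqrt(C + 52)/3 = sqrt(52 + C)/3)
-46778/Q(-307) = -46778*3/sqrt(52 - 307) = -46778*(-I*sqrt(255)/85) = -(-46778)*I*sqrt(255)/85 = 46778*I*sqrt(255)/85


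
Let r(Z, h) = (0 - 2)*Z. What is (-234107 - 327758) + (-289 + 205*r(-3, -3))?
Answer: -560924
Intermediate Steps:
r(Z, h) = -2*Z
(-234107 - 327758) + (-289 + 205*r(-3, -3)) = (-234107 - 327758) + (-289 + 205*(-2*(-3))) = -561865 + (-289 + 205*6) = -561865 + (-289 + 1230) = -561865 + 941 = -560924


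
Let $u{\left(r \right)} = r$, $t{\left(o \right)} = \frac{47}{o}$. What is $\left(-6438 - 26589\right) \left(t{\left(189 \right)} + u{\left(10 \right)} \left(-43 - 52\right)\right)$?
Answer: $\frac{1976148527}{63} \approx 3.1367 \cdot 10^{7}$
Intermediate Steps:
$\left(-6438 - 26589\right) \left(t{\left(189 \right)} + u{\left(10 \right)} \left(-43 - 52\right)\right) = \left(-6438 - 26589\right) \left(\frac{47}{189} + 10 \left(-43 - 52\right)\right) = - 33027 \left(47 \cdot \frac{1}{189} + 10 \left(-95\right)\right) = - 33027 \left(\frac{47}{189} - 950\right) = \left(-33027\right) \left(- \frac{179503}{189}\right) = \frac{1976148527}{63}$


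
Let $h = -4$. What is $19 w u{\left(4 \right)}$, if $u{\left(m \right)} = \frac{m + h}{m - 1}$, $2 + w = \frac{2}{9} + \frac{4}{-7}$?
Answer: $0$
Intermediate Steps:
$w = - \frac{148}{63}$ ($w = -2 + \left(\frac{2}{9} + \frac{4}{-7}\right) = -2 + \left(2 \cdot \frac{1}{9} + 4 \left(- \frac{1}{7}\right)\right) = -2 + \left(\frac{2}{9} - \frac{4}{7}\right) = -2 - \frac{22}{63} = - \frac{148}{63} \approx -2.3492$)
$u{\left(m \right)} = \frac{-4 + m}{-1 + m}$ ($u{\left(m \right)} = \frac{m - 4}{m - 1} = \frac{-4 + m}{-1 + m}$)
$19 w u{\left(4 \right)} = 19 \left(- \frac{148}{63}\right) \frac{-4 + 4}{-1 + 4} = - \frac{2812 \cdot \frac{1}{3} \cdot 0}{63} = \left(- \frac{2812}{63}\right) 0 = 0$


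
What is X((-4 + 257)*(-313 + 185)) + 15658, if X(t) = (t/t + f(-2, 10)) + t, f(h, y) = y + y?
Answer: -16705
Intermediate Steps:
f(h, y) = 2*y
X(t) = 21 + t (X(t) = (t/t + 2*10) + t = (1 + 20) + t = 21 + t)
X((-4 + 257)*(-313 + 185)) + 15658 = (21 + (-4 + 257)*(-313 + 185)) + 15658 = (21 + 253*(-128)) + 15658 = (21 - 32384) + 15658 = -32363 + 15658 = -16705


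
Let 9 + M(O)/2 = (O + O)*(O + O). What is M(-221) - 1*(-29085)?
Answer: 419795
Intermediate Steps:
M(O) = -18 + 8*O**2 (M(O) = -18 + 2*((O + O)*(O + O)) = -18 + 2*((2*O)*(2*O)) = -18 + 2*(4*O**2) = -18 + 8*O**2)
M(-221) - 1*(-29085) = (-18 + 8*(-221)**2) - 1*(-29085) = (-18 + 8*48841) + 29085 = (-18 + 390728) + 29085 = 390710 + 29085 = 419795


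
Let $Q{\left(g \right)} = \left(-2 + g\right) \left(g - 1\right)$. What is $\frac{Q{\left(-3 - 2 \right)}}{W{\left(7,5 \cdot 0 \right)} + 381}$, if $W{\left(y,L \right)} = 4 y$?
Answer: $\frac{42}{409} \approx 0.10269$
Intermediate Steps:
$Q{\left(g \right)} = \left(-1 + g\right) \left(-2 + g\right)$ ($Q{\left(g \right)} = \left(-2 + g\right) \left(-1 + g\right) = \left(-1 + g\right) \left(-2 + g\right)$)
$\frac{Q{\left(-3 - 2 \right)}}{W{\left(7,5 \cdot 0 \right)} + 381} = \frac{2 + \left(-3 - 2\right)^{2} - 3 \left(-3 - 2\right)}{4 \cdot 7 + 381} = \frac{2 + \left(-5\right)^{2} - -15}{28 + 381} = \frac{2 + 25 + 15}{409} = \frac{1}{409} \cdot 42 = \frac{42}{409}$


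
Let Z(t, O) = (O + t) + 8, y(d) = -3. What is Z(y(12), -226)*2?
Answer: -442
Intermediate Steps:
Z(t, O) = 8 + O + t
Z(y(12), -226)*2 = (8 - 226 - 3)*2 = -221*2 = -442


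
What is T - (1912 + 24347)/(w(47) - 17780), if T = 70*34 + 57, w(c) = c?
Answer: 14413860/5911 ≈ 2438.5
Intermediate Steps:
T = 2437 (T = 2380 + 57 = 2437)
T - (1912 + 24347)/(w(47) - 17780) = 2437 - (1912 + 24347)/(47 - 17780) = 2437 - 26259/(-17733) = 2437 - 26259*(-1)/17733 = 2437 - 1*(-8753/5911) = 2437 + 8753/5911 = 14413860/5911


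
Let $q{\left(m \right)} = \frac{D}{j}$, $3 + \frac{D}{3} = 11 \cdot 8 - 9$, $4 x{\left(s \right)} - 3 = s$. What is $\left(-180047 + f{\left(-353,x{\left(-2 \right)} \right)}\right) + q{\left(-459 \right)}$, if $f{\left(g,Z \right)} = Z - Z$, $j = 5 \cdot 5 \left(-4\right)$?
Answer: $- \frac{4501232}{25} \approx -1.8005 \cdot 10^{5}$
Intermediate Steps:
$x{\left(s \right)} = \frac{3}{4} + \frac{s}{4}$
$D = 228$ ($D = -9 + 3 \left(11 \cdot 8 - 9\right) = -9 + 3 \left(88 - 9\right) = -9 + 3 \cdot 79 = -9 + 237 = 228$)
$j = -100$ ($j = 25 \left(-4\right) = -100$)
$f{\left(g,Z \right)} = 0$
$q{\left(m \right)} = - \frac{57}{25}$ ($q{\left(m \right)} = \frac{228}{-100} = 228 \left(- \frac{1}{100}\right) = - \frac{57}{25}$)
$\left(-180047 + f{\left(-353,x{\left(-2 \right)} \right)}\right) + q{\left(-459 \right)} = \left(-180047 + 0\right) - \frac{57}{25} = -180047 - \frac{57}{25} = - \frac{4501232}{25}$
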